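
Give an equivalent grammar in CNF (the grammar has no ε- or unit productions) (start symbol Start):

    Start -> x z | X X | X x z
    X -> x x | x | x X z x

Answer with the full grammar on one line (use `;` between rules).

Start -> X1 X2 | X X | X Y1; X -> X1 X1 | x | X1 Y2; X1 -> x; X2 -> z; Y1 -> X1 X2; Y2 -> X Y3; Y3 -> X2 X1

Introduce a nonterminal for each terminal appearing in a rule of length ≥ 2: X1 → x, X2 → z.
Binarize each right-hand side of length ≥ 3 by chaining fresh nonterminals (Y1, Y2, …): affected rules were Start → X X1 X2; X → X1 X X2 X1.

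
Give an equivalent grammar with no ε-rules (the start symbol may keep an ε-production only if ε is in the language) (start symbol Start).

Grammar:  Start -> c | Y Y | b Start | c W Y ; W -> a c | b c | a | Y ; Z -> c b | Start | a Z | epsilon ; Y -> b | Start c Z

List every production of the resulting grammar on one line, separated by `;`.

Nullable set = {Z}.
ε ∉ L(G), so no ε-production is kept.
For each production, add variants omitting each subset of nullable occurrences: Z → a Z gives a Z | a. Y → Start c Z gives Start c Z | Start c.

Start -> c | Y Y | b Start | c W Y; W -> a c | b c | a | Y; Z -> c b | Start | a Z | a; Y -> b | Start c Z | Start c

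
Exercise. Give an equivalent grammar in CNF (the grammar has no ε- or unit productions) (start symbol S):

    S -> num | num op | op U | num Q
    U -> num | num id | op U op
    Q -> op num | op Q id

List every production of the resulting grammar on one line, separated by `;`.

Introduce a nonterminal for each terminal appearing in a rule of length ≥ 2: X1 → num, X2 → op, X3 → id.
Binarize each right-hand side of length ≥ 3 by chaining fresh nonterminals (Y1, Y2, …): affected rules were U → X2 U X2; Q → X2 Q X3.

S -> num | X1 X2 | X2 U | X1 Q; U -> num | X1 X3 | X2 Y1; Q -> X2 X1 | X2 Y2; X1 -> num; X2 -> op; X3 -> id; Y1 -> U X2; Y2 -> Q X3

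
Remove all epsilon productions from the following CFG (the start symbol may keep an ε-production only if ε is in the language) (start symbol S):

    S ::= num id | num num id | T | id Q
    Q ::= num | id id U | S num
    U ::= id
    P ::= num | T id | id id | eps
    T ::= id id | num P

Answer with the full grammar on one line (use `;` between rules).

S ::= num id | num num id | T | id Q; Q ::= num | id id U | S num; U ::= id; P ::= num | T id | id id; T ::= id id | num P | num

The nullable symbols are {P}.
ε ∉ L(G), so no ε-production is kept.
Expand every rule over subsets of its nullable positions: T → num P gives num P | num.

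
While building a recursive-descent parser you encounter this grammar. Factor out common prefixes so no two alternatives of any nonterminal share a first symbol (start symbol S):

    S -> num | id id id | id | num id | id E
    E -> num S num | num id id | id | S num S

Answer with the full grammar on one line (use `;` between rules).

S has alternatives sharing prefix 'id': factor to S → id S' with S' → id id | ε | E.
S has alternatives sharing prefix 'num': factor to S → num S'' with S'' → ε | id.
E has alternatives sharing prefix 'num': factor to E → num E' with E' → S num | id id.

S -> id S' | num S''; E -> id | S num S | num E'; S' -> id id | ε | E; S'' -> ε | id; E' -> S num | id id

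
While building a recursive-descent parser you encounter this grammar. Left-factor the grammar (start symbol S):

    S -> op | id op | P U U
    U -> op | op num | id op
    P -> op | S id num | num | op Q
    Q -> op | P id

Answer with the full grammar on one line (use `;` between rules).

S -> op | id op | P U U; U -> id op | op U'; P -> S id num | num | op P'; Q -> op | P id; U' -> ε | num; P' -> ε | Q

U has alternatives sharing prefix 'op': factor to U → op U' with U' → ε | num.
P has alternatives sharing prefix 'op': factor to P → op P' with P' → ε | Q.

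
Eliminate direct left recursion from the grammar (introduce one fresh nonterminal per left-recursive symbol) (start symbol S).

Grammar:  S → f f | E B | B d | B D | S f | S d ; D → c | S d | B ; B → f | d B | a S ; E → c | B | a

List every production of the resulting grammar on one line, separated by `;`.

S is directly left-recursive.
For S: α = {f, d}, β = {f f, E B, B d, B D}. Rewrite as S → β S' and S' → α S' | ε.

S → f f S' | E B S' | B d S' | B D S'; D → c | S d | B; B → f | d B | a S; E → c | B | a; S' → f S' | d S' | ε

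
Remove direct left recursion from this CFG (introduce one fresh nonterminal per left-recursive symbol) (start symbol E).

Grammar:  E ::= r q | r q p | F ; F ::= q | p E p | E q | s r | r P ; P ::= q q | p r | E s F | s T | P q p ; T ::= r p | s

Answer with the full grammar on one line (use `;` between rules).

E ::= r q | r q p | F; F ::= q | p E p | E q | s r | r P; P ::= q q P' | p r P' | E s F P' | s T P'; T ::= r p | s; P' ::= q p P' | ε

P is directly left-recursive.
For P: α = {q p}, β = {q q, p r, E s F, s T}. Rewrite as P → β P' and P' → α P' | ε.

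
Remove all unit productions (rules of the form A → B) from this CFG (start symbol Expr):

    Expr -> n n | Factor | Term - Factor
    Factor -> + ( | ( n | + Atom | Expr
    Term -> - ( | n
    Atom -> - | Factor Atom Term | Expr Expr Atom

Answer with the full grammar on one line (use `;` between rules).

Expr -> + ( | ( n | + Atom | n n | Term - Factor; Factor -> + ( | ( n | + Atom | n n | Term - Factor; Term -> - ( | n; Atom -> - | Factor Atom Term | Expr Expr Atom

Unit pairs: Expr ⇒* {Factor}; Factor ⇒* {Expr}.
For each unit pair (A, B), copy every non-unit production of B to A, then drop all unit productions.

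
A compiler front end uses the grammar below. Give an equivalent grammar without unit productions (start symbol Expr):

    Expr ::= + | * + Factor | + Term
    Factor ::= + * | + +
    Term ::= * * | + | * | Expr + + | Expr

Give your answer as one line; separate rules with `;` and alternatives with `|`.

Expr ::= + | * + Factor | + Term; Factor ::= + * | + +; Term ::= * * | + | * | Expr + + | * + Factor | + Term

Unit pairs: Term ⇒* {Expr}.
For every A with A ⇒* B via unit rules, add B's non-unit alternatives to A; then delete every rule of the form X → Y.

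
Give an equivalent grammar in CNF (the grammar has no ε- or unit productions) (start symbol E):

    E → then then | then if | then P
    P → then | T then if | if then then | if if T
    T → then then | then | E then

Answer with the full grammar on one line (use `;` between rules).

E → X1 X1 | X1 X2 | X1 P; P → then | T Y1 | X2 Y2 | X2 Y3; T → X1 X1 | then | E X1; X1 → then; X2 → if; Y1 → X1 X2; Y2 → X1 X1; Y3 → X2 T

Introduce a nonterminal for each terminal appearing in a rule of length ≥ 2: X1 → then, X2 → if.
Binarize each right-hand side of length ≥ 3 by chaining fresh nonterminals (Y1, Y2, …): affected rules were P → T X1 X2; P → X2 X1 X1; P → X2 X2 T.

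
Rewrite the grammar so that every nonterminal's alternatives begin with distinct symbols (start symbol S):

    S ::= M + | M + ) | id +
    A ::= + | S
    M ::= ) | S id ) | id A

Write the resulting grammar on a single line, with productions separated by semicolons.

S ::= id + | M + S'; A ::= + | S; M ::= ) | S id ) | id A; S' ::= ε | )

S has alternatives sharing prefix 'M +': factor to S → M + S' with S' → ε | ).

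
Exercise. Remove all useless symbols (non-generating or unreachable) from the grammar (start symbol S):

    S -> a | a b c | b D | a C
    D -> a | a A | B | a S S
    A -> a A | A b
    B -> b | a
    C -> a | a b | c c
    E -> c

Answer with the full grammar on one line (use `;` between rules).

S -> a | a b c | b D | a C; D -> a | B | a S S; B -> b | a; C -> a | a b | c c

Generating nonterminals: {B, C, D, E, S}.
Reachable from S after that: {B, C, D, S}.
Removed useless symbols: {A, E} and every production mentioning them.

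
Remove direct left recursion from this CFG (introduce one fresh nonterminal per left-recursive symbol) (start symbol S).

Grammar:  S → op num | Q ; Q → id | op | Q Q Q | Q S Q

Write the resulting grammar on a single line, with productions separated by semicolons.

S → op num | Q; Q → id Q' | op Q'; Q' → Q Q Q' | S Q Q' | ε

Directly left-recursive nonterminal: Q.
For Q: α = {Q Q, S Q}, β = {id, op}. Rewrite as Q → β Q' and Q' → α Q' | ε.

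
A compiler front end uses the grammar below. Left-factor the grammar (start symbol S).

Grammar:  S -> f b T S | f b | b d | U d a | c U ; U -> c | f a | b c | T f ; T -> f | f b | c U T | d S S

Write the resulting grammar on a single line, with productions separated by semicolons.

S -> b d | U d a | c U | f b S'; U -> c | f a | b c | T f; T -> c U T | d S S | f T'; S' -> T S | ε; T' -> ε | b

S has alternatives sharing prefix 'f b': factor to S → f b S' with S' → T S | ε.
T has alternatives sharing prefix 'f': factor to T → f T' with T' → ε | b.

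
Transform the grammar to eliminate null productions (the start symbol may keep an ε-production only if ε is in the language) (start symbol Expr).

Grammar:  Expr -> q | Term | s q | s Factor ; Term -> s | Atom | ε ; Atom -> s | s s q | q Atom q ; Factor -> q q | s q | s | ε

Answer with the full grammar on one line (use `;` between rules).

Nullable nonterminals: {Expr, Factor, Term}.
ε ∈ L(G) since Expr is nullable, so keep Expr → ε.
Add the nullable-subset variants: Expr → s Factor gives s Factor | s.

Expr -> q | Term | s q | s Factor | s | ε; Term -> s | Atom; Atom -> s | s s q | q Atom q; Factor -> q q | s q | s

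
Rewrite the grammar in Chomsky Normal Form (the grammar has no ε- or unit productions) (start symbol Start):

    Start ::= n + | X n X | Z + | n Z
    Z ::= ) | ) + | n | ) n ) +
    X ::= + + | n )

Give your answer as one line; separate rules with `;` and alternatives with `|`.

Start ::= X1 X2 | X Y1 | Z X2 | X1 Z; Z ::= ) | X3 X2 | n | X3 Y2; X ::= X2 X2 | X1 X3; X1 ::= n; X2 ::= +; X3 ::= ); Y1 ::= X1 X; Y2 ::= X1 Y3; Y3 ::= X3 X2

Introduce a nonterminal for each terminal appearing in a rule of length ≥ 2: X1 → n, X2 → +, X3 → ).
Binarize each right-hand side of length ≥ 3 by chaining fresh nonterminals (Y1, Y2, …): affected rules were Start → X X1 X; Z → X3 X1 X3 X2.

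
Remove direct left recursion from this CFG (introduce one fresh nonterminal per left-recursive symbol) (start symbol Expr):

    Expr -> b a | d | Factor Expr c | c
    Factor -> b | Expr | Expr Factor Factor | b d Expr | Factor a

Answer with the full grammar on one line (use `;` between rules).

Left recursion appears on Factor.
For Factor: α = {a}, β = {b, Expr, Expr Factor Factor, b d Expr}. Rewrite as Factor → β Factor1 and Factor1 → α Factor1 | ε.

Expr -> b a | d | Factor Expr c | c; Factor -> b Factor1 | Expr Factor1 | Expr Factor Factor Factor1 | b d Expr Factor1; Factor1 -> a Factor1 | ε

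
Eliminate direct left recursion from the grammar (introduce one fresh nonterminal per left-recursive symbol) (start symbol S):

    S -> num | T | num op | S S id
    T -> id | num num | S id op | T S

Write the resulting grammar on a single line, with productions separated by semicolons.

Left recursion appears on S, T.
For S: α = {S id}, β = {num, T, num op}. Rewrite as S → β S' and S' → α S' | ε.
For T: α = {S}, β = {id, num num, S id op}. Rewrite as T → β T' and T' → α T' | ε.

S -> num S' | T S' | num op S'; T -> id T' | num num T' | S id op T'; S' -> S id S' | ε; T' -> S T' | ε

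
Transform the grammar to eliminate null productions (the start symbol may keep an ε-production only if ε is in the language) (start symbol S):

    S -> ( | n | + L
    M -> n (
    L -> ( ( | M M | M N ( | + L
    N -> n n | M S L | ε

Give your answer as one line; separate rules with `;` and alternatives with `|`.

S -> ( | n | + L; M -> n (; L -> ( ( | M M | M N ( | M ( | + L; N -> n n | M S L

The nullable symbols are {N}.
ε ∉ L(G), so no ε-production is kept.
Expand every rule over subsets of its nullable positions: L → M N ( gives M N ( | M (.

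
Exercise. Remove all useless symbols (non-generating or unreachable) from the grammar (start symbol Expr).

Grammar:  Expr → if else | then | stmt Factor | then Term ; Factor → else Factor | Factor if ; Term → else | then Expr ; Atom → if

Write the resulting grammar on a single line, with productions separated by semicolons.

Expr → if else | then | then Term; Term → else | then Expr

Generating nonterminals: {Atom, Expr, Term}.
Reachable from Expr after that: {Expr, Term}.
Removed useless symbols: {Atom, Factor} and every production mentioning them.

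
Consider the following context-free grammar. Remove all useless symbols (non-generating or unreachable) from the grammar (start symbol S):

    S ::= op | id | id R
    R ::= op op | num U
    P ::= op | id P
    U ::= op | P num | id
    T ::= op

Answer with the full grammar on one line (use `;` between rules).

S ::= op | id | id R; R ::= op op | num U; P ::= op | id P; U ::= op | P num | id

Generating nonterminals: {P, R, S, T, U}.
Reachable from S after that: {P, R, S, U}.
Removed useless symbols: {T} and every production mentioning them.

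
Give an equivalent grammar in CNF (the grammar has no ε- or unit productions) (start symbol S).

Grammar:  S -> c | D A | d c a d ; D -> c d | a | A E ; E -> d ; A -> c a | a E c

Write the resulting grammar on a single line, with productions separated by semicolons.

S -> c | D A | X1 Y1; D -> X2 X1 | a | A E; E -> d; A -> X2 X3 | X3 Y3; X1 -> d; X2 -> c; X3 -> a; Y1 -> X2 Y2; Y2 -> X3 X1; Y3 -> E X2

Introduce a nonterminal for each terminal appearing in a rule of length ≥ 2: X1 → d, X2 → c, X3 → a.
Binarize each right-hand side of length ≥ 3 by chaining fresh nonterminals (Y1, Y2, …): affected rules were S → X1 X2 X3 X1; A → X3 E X2.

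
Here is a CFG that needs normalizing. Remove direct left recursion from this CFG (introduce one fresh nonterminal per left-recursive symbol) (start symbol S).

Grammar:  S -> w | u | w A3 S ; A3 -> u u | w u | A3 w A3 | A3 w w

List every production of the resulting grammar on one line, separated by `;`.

S -> w | u | w A3 S; A3 -> u u A3' | w u A3'; A3' -> w A3 A3' | w w A3' | epsilon

Left recursion appears on A3.
For A3: α = {w A3, w w}, β = {u u, w u}. Rewrite as A3 → β A3' and A3' → α A3' | ε.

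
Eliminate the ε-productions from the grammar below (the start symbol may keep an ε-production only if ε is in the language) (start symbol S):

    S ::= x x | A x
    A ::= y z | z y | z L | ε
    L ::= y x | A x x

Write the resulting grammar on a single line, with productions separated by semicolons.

The nullable symbols are {A}.
ε ∉ L(G), so no ε-production is kept.
Add the nullable-subset variants: S → A x gives A x | x. L → A x x gives A x x | x x.

S ::= x x | A x | x; A ::= y z | z y | z L; L ::= y x | A x x | x x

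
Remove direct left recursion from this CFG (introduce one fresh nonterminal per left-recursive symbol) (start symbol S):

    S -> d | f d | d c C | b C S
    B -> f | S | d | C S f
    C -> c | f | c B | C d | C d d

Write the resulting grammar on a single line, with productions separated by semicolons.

S -> d | f d | d c C | b C S; B -> f | S | d | C S f; C -> c C' | f C' | c B C'; C' -> d C' | d d C' | eps

Directly left-recursive nonterminal: C.
For C: α = {d, d d}, β = {c, f, c B}. Rewrite as C → β C' and C' → α C' | ε.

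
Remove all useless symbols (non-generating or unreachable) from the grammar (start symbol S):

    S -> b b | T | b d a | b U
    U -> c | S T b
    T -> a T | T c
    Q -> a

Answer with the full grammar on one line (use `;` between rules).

S -> b b | b d a | b U; U -> c

Generating nonterminals: {Q, S, U}.
Reachable from S after that: {S, U}.
Removed useless symbols: {Q, T} and every production mentioning them.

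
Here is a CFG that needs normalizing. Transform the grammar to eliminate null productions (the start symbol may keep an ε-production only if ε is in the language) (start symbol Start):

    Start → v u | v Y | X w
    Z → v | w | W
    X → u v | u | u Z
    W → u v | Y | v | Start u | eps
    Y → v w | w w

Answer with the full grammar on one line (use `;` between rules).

Start → v u | v Y | X w; Z → v | w | W; X → u v | u | u Z; W → u v | Y | v | Start u; Y → v w | w w

The nullable symbols are {W, Z}.
ε ∉ L(G), so no ε-production is kept.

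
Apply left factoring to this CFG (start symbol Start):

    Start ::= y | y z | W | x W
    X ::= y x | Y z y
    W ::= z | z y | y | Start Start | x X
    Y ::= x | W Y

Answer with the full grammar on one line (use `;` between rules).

Start ::= W | x W | y Start1; X ::= y x | Y z y; W ::= y | Start Start | x X | z W1; Y ::= x | W Y; Start1 ::= ε | z; W1 ::= ε | y

Start has alternatives sharing prefix 'y': factor to Start → y Start1 with Start1 → ε | z.
W has alternatives sharing prefix 'z': factor to W → z W1 with W1 → ε | y.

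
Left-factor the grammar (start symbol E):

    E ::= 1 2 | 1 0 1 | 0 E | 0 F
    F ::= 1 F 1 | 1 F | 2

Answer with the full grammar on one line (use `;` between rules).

E has alternatives sharing prefix '1': factor to E → 1 E' with E' → 2 | 0 1.
E has alternatives sharing prefix '0': factor to E → 0 E'' with E'' → E | F.
F has alternatives sharing prefix '1 F': factor to F → 1 F F' with F' → 1 | ε.

E ::= 1 E' | 0 E''; F ::= 2 | 1 F F'; E' ::= 2 | 0 1; E'' ::= E | F; F' ::= 1 | ε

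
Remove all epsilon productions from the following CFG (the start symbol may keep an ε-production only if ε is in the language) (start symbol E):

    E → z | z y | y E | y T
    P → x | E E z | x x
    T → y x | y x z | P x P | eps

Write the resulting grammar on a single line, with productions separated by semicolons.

E → z | z y | y E | y T | y; P → x | E E z | x x; T → y x | y x z | P x P

Nullable nonterminals: {T}.
ε ∉ L(G), so no ε-production is kept.
Expand every rule over subsets of its nullable positions: E → y T gives y T | y.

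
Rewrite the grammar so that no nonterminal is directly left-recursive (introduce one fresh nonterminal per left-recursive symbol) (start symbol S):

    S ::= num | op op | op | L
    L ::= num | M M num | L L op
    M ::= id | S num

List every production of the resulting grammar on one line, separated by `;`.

S ::= num | op op | op | L; L ::= num L' | M M num L'; M ::= id | S num; L' ::= L op L' | ε

Left recursion appears on L.
For L: α = {L op}, β = {num, M M num}. Rewrite as L → β L' and L' → α L' | ε.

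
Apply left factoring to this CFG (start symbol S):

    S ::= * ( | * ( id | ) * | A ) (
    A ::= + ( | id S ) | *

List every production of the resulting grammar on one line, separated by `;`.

S ::= ) * | A ) ( | * ( S'; A ::= + ( | id S ) | *; S' ::= ε | id

S has alternatives sharing prefix '* (': factor to S → * ( S' with S' → ε | id.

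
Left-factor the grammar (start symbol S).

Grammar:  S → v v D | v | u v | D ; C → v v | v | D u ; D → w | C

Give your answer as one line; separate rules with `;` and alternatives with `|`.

S → u v | D | v S'; C → D u | v C'; D → w | C; S' → v D | ε; C' → v | ε

S has alternatives sharing prefix 'v': factor to S → v S' with S' → v D | ε.
C has alternatives sharing prefix 'v': factor to C → v C' with C' → v | ε.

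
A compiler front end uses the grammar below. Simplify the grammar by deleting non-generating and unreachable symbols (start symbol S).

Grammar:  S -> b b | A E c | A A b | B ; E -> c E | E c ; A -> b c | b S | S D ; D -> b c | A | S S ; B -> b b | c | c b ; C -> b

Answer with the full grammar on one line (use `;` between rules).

S -> b b | A A b | B; A -> b c | b S | S D; D -> b c | A | S S; B -> b b | c | c b

Generating nonterminals: {A, B, C, D, S}.
Reachable from S after that: {A, B, D, S}.
Removed useless symbols: {C, E} and every production mentioning them.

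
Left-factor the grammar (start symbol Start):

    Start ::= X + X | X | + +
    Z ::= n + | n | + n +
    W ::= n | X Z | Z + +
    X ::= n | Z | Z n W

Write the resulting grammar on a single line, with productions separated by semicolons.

Start has alternatives sharing prefix 'X': factor to Start → X Start1 with Start1 → + X | ε.
Z has alternatives sharing prefix 'n': factor to Z → n Z1 with Z1 → + | ε.
X has alternatives sharing prefix 'Z': factor to X → Z X1 with X1 → ε | n W.

Start ::= + + | X Start1; Z ::= + n + | n Z1; W ::= n | X Z | Z + +; X ::= n | Z X1; Start1 ::= + X | ε; Z1 ::= + | ε; X1 ::= ε | n W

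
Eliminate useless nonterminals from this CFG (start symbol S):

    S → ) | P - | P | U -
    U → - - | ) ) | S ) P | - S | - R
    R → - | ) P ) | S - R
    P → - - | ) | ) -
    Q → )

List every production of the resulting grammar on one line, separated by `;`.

Generating nonterminals: {P, Q, R, S, U}.
Reachable from S after that: {P, R, S, U}.
Removed useless symbols: {Q} and every production mentioning them.

S → ) | P - | P | U -; U → - - | ) ) | S ) P | - S | - R; R → - | ) P ) | S - R; P → - - | ) | ) -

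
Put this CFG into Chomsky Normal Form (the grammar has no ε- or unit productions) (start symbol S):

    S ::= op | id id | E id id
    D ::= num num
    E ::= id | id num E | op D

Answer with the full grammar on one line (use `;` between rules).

S ::= op | X1 X1 | E Y1; D ::= X2 X2; E ::= id | X1 Y2 | X3 D; X1 ::= id; X2 ::= num; X3 ::= op; Y1 ::= X1 X1; Y2 ::= X2 E

Introduce a nonterminal for each terminal appearing in a rule of length ≥ 2: X1 → id, X2 → num, X3 → op.
Binarize each right-hand side of length ≥ 3 by chaining fresh nonterminals (Y1, Y2, …): affected rules were S → E X1 X1; E → X1 X2 E.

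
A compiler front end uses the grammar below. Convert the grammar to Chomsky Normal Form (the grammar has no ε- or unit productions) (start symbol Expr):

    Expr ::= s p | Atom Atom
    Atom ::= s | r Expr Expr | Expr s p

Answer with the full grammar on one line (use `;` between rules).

Expr ::= X1 X2 | Atom Atom; Atom ::= s | X3 Y1 | Expr Y2; X1 ::= s; X2 ::= p; X3 ::= r; Y1 ::= Expr Expr; Y2 ::= X1 X2

Introduce a nonterminal for each terminal appearing in a rule of length ≥ 2: X1 → s, X2 → p, X3 → r.
Binarize each right-hand side of length ≥ 3 by chaining fresh nonterminals (Y1, Y2, …): affected rules were Atom → X3 Expr Expr; Atom → Expr X1 X2.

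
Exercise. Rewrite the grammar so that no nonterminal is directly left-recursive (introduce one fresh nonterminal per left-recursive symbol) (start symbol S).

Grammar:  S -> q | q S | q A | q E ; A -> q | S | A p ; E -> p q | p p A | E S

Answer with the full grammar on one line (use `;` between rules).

Left recursion appears on A, E.
For A: α = {p}, β = {q, S}. Rewrite as A → β A' and A' → α A' | ε.
For E: α = {S}, β = {p q, p p A}. Rewrite as E → β E' and E' → α E' | ε.

S -> q | q S | q A | q E; A -> q A' | S A'; E -> p q E' | p p A E'; A' -> p A' | ε; E' -> S E' | ε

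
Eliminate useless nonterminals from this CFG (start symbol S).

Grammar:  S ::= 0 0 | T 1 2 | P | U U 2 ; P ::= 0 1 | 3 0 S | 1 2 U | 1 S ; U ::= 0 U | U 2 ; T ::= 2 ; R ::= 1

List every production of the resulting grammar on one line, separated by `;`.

S ::= 0 0 | T 1 2 | P; P ::= 0 1 | 3 0 S | 1 S; T ::= 2

Generating nonterminals: {P, R, S, T}.
Reachable from S after that: {P, S, T}.
Removed useless symbols: {R, U} and every production mentioning them.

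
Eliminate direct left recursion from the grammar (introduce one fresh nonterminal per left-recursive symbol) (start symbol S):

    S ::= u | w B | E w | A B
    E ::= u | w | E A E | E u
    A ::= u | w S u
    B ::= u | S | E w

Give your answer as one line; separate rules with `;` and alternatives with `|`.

S ::= u | w B | E w | A B; E ::= u E' | w E'; A ::= u | w S u; B ::= u | S | E w; E' ::= A E E' | u E' | epsilon

Left recursion appears on E.
For E: α = {A E, u}, β = {u, w}. Rewrite as E → β E' and E' → α E' | ε.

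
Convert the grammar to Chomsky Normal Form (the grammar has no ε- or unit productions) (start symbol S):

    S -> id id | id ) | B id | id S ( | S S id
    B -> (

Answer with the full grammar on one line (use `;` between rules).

Introduce a nonterminal for each terminal appearing in a rule of length ≥ 2: X1 → id, X2 → ), X3 → (.
Binarize each right-hand side of length ≥ 3 by chaining fresh nonterminals (Y1, Y2, …): affected rules were S → X1 S X3; S → S S X1.

S -> X1 X1 | X1 X2 | B X1 | X1 Y1 | S Y2; B -> (; X1 -> id; X2 -> ); X3 -> (; Y1 -> S X3; Y2 -> S X1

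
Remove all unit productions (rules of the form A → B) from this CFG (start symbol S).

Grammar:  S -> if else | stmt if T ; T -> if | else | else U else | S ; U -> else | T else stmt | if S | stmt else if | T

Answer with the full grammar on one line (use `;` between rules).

Unit pairs: T ⇒* {S}; U ⇒* {S, T}.
Replace each nonterminal's rules with the union of the non-unit rules of every nonterminal it unit-derives.

S -> if else | stmt if T; T -> if else | stmt if T | if | else | else U else; U -> else | T else stmt | if S | stmt else if | if else | stmt if T | if | else U else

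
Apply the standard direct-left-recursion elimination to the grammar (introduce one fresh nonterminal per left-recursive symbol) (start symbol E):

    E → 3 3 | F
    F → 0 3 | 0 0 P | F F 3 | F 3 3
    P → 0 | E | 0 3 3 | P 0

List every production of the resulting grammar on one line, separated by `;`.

E → 3 3 | F; F → 0 3 F' | 0 0 P F'; P → 0 P' | E P' | 0 3 3 P'; F' → F 3 F' | 3 3 F' | epsilon; P' → 0 P' | epsilon

F, P are directly left-recursive.
For F: α = {F 3, 3 3}, β = {0 3, 0 0 P}. Rewrite as F → β F' and F' → α F' | ε.
For P: α = {0}, β = {0, E, 0 3 3}. Rewrite as P → β P' and P' → α P' | ε.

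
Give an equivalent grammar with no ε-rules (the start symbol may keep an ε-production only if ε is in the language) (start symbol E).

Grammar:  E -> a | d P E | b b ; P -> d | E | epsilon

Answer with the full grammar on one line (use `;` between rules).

Nullable set = {P}.
ε ∉ L(G), so no ε-production is kept.
Add the nullable-subset variants: E → d P E gives d P E | d E.

E -> a | d P E | d E | b b; P -> d | E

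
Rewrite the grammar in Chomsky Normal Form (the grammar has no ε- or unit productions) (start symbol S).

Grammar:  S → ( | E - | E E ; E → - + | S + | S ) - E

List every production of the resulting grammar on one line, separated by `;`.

S → ( | E X1 | E E; E → X1 X2 | S X2 | S Y1; X1 → -; X2 → +; X3 → ); Y1 → X3 Y2; Y2 → X1 E

Introduce a nonterminal for each terminal appearing in a rule of length ≥ 2: X1 → -, X2 → +, X3 → ).
Binarize each right-hand side of length ≥ 3 by chaining fresh nonterminals (Y1, Y2, …): affected rules were E → S X3 X1 E.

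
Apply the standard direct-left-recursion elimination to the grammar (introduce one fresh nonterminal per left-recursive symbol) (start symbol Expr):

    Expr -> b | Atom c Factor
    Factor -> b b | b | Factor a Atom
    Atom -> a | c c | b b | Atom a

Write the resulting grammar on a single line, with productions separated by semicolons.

Expr -> b | Atom c Factor; Factor -> b b Factor1 | b Factor1; Atom -> a Atom1 | c c Atom1 | b b Atom1; Factor1 -> a Atom Factor1 | ε; Atom1 -> a Atom1 | ε

Left recursion appears on Factor, Atom.
For Factor: α = {a Atom}, β = {b b, b}. Rewrite as Factor → β Factor1 and Factor1 → α Factor1 | ε.
For Atom: α = {a}, β = {a, c c, b b}. Rewrite as Atom → β Atom1 and Atom1 → α Atom1 | ε.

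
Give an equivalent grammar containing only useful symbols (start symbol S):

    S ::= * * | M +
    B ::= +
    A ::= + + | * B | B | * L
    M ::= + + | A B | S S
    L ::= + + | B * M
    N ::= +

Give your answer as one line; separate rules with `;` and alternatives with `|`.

Generating nonterminals: {A, B, L, M, N, S}.
Reachable from S after that: {A, B, L, M, S}.
Removed useless symbols: {N} and every production mentioning them.

S ::= * * | M +; B ::= +; A ::= + + | * B | B | * L; M ::= + + | A B | S S; L ::= + + | B * M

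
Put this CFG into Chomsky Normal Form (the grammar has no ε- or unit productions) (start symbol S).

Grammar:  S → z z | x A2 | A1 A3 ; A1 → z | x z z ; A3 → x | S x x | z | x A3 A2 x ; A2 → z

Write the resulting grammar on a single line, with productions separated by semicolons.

S → X1 X1 | X2 A2 | A1 A3; A1 → z | X2 Y1; A3 → x | S Y2 | z | X2 Y3; A2 → z; X1 → z; X2 → x; Y1 → X1 X1; Y2 → X2 X2; Y3 → A3 Y4; Y4 → A2 X2

Introduce a nonterminal for each terminal appearing in a rule of length ≥ 2: X1 → z, X2 → x.
Binarize each right-hand side of length ≥ 3 by chaining fresh nonterminals (Y1, Y2, …): affected rules were A1 → X2 X1 X1; A3 → S X2 X2; A3 → X2 A3 A2 X2.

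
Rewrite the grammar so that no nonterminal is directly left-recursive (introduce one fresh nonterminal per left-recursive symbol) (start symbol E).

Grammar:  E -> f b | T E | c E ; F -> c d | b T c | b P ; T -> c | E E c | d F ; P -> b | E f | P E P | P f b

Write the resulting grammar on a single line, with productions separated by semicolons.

E -> f b | T E | c E; F -> c d | b T c | b P; T -> c | E E c | d F; P -> b P' | E f P'; P' -> E P P' | f b P' | eps

Left recursion appears on P.
For P: α = {E P, f b}, β = {b, E f}. Rewrite as P → β P' and P' → α P' | ε.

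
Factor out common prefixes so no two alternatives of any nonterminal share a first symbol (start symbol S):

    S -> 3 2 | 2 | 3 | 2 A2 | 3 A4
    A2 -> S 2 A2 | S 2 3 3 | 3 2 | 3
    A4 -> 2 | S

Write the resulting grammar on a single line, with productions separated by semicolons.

S has alternatives sharing prefix '3': factor to S → 3 S' with S' → 2 | ε | A4.
S has alternatives sharing prefix '2': factor to S → 2 S'' with S'' → ε | A2.
A2 has alternatives sharing prefix 'S 2': factor to A2 → S 2 A2' with A2' → A2 | 3 3.
A2 has alternatives sharing prefix '3': factor to A2 → 3 A2'' with A2'' → 2 | ε.

S -> 3 S' | 2 S''; A2 -> S 2 A2' | 3 A2''; A4 -> 2 | S; S' -> 2 | ε | A4; S'' -> ε | A2; A2' -> A2 | 3 3; A2'' -> 2 | ε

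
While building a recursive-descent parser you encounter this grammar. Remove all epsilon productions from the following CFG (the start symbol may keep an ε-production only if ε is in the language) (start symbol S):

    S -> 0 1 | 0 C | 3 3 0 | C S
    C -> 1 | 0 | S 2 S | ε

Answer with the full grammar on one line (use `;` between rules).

Nullable set = {C}.
ε ∉ L(G), so no ε-production is kept.
Add the nullable-subset variants: S → 0 C gives 0 C | 0.

S -> 0 1 | 0 C | 0 | 3 3 0 | C S; C -> 1 | 0 | S 2 S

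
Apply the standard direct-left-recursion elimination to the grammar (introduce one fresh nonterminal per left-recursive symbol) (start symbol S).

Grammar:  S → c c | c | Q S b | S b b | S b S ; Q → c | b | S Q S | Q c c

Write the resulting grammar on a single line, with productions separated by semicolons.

Directly left-recursive nonterminals: S, Q.
For S: α = {b b, b S}, β = {c c, c, Q S b}. Rewrite as S → β S' and S' → α S' | ε.
For Q: α = {c c}, β = {c, b, S Q S}. Rewrite as Q → β Q' and Q' → α Q' | ε.

S → c c S' | c S' | Q S b S'; Q → c Q' | b Q' | S Q S Q'; S' → b b S' | b S S' | ε; Q' → c c Q' | ε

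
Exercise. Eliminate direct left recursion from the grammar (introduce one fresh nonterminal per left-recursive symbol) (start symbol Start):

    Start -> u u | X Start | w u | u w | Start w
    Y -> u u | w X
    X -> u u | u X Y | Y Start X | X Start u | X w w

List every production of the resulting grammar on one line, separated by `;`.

Directly left-recursive nonterminals: Start, X.
For Start: α = {w}, β = {u u, X Start, w u, u w}. Rewrite as Start → β Start1 and Start1 → α Start1 | ε.
For X: α = {Start u, w w}, β = {u u, u X Y, Y Start X}. Rewrite as X → β X1 and X1 → α X1 | ε.

Start -> u u Start1 | X Start Start1 | w u Start1 | u w Start1; Y -> u u | w X; X -> u u X1 | u X Y X1 | Y Start X X1; Start1 -> w Start1 | ε; X1 -> Start u X1 | w w X1 | ε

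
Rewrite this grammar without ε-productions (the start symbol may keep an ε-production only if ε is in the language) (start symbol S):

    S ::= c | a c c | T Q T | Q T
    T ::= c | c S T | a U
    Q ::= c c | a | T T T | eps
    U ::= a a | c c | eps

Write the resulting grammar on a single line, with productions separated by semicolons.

S ::= c | a c c | T Q T | T T | Q T | T; T ::= c | c S T | a U | a; Q ::= c c | a | T T T; U ::= a a | c c

The nullable symbols are {Q, U}.
ε ∉ L(G), so no ε-production is kept.
For each production, add variants omitting each subset of nullable occurrences: S → T Q T gives T Q T | T T. S → Q T gives Q T | T. T → a U gives a U | a.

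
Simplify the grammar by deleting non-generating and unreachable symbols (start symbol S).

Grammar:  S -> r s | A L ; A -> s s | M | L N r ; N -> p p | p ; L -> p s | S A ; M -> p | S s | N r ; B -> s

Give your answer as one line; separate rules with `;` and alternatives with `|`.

S -> r s | A L; A -> s s | M | L N r; N -> p p | p; L -> p s | S A; M -> p | S s | N r

Generating nonterminals: {A, B, L, M, N, S}.
Reachable from S after that: {A, L, M, N, S}.
Removed useless symbols: {B} and every production mentioning them.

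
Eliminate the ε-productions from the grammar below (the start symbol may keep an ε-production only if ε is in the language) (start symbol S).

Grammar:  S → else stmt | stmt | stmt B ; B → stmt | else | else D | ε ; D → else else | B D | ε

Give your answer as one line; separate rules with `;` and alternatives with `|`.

Nullable set = {B, D}.
ε ∉ L(G), so no ε-production is kept.
Expand every rule over subsets of its nullable positions: D → B D gives B D | B.

S → else stmt | stmt | stmt B; B → stmt | else | else D; D → else else | B D | B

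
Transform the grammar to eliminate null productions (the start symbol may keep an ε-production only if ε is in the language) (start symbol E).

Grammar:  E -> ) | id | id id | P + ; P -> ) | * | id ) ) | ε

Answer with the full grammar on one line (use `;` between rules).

E -> ) | id | id id | P + | +; P -> ) | * | id ) )

The nullable symbols are {P}.
ε ∉ L(G), so no ε-production is kept.
For each production, add variants omitting each subset of nullable occurrences: E → P + gives P + | +.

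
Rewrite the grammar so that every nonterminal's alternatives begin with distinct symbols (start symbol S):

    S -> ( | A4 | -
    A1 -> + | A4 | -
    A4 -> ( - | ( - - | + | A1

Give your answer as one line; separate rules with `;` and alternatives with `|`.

A4 has alternatives sharing prefix '( -': factor to A4 → ( - A4' with A4' → ε | -.

S -> ( | A4 | -; A1 -> + | A4 | -; A4 -> + | A1 | ( - A4'; A4' -> ε | -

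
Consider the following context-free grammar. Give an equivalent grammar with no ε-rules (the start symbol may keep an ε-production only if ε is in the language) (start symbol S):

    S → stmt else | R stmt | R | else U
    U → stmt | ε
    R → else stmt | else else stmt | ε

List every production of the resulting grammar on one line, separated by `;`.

Nullable set = {R, S, U}.
ε ∈ L(G) since S is nullable, so keep S → ε.
Expand every rule over subsets of its nullable positions: S → R stmt gives R stmt | stmt. S → else U gives else U | else.

S → stmt else | R stmt | stmt | R | else U | else | ε; U → stmt; R → else stmt | else else stmt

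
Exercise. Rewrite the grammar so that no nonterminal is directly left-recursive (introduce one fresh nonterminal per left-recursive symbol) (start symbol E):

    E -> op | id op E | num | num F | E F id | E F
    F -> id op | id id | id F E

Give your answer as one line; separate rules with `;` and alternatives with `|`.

Left recursion appears on E.
For E: α = {F id, F}, β = {op, id op E, num, num F}. Rewrite as E → β E' and E' → α E' | ε.

E -> op E' | id op E E' | num E' | num F E'; F -> id op | id id | id F E; E' -> F id E' | F E' | epsilon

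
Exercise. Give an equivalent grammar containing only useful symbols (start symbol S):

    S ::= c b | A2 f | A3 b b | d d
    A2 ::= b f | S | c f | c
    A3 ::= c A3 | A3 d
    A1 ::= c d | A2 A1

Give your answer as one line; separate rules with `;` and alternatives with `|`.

Generating nonterminals: {A1, A2, S}.
Reachable from S after that: {A2, S}.
Removed useless symbols: {A1, A3} and every production mentioning them.

S ::= c b | A2 f | d d; A2 ::= b f | S | c f | c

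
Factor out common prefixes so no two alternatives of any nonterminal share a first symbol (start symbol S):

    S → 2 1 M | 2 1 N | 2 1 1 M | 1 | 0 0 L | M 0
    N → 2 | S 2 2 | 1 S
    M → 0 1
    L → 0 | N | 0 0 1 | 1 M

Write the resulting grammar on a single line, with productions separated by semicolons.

S has alternatives sharing prefix '2 1': factor to S → 2 1 S' with S' → M | N | 1 M.
L has alternatives sharing prefix '0': factor to L → 0 L' with L' → ε | 0 1.

S → 1 | 0 0 L | M 0 | 2 1 S'; N → 2 | S 2 2 | 1 S; M → 0 1; L → N | 1 M | 0 L'; S' → M | N | 1 M; L' → ε | 0 1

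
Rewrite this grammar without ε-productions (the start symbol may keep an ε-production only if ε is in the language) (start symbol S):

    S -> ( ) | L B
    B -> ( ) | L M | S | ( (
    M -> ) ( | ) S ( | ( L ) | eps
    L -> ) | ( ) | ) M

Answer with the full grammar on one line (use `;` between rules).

Nullable nonterminals: {M}.
ε ∉ L(G), so no ε-production is kept.
Expand every rule over subsets of its nullable positions: B → L M gives L M | L.

S -> ( ) | L B; B -> ( ) | L M | L | S | ( (; M -> ) ( | ) S ( | ( L ); L -> ) | ( ) | ) M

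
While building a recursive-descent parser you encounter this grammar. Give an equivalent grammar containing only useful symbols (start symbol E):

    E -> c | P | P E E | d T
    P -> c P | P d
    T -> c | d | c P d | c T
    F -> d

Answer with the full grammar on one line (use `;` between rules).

Generating nonterminals: {E, F, T}.
Reachable from E after that: {E, T}.
Removed useless symbols: {F, P} and every production mentioning them.

E -> c | d T; T -> c | d | c T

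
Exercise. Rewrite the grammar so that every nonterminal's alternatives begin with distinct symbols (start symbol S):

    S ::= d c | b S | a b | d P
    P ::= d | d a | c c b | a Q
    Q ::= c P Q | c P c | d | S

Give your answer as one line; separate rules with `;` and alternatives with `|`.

S ::= b S | a b | d S'; P ::= c c b | a Q | d P'; Q ::= d | S | c P Q'; S' ::= c | P; P' ::= eps | a; Q' ::= Q | c

S has alternatives sharing prefix 'd': factor to S → d S' with S' → c | P.
P has alternatives sharing prefix 'd': factor to P → d P' with P' → ε | a.
Q has alternatives sharing prefix 'c P': factor to Q → c P Q' with Q' → Q | c.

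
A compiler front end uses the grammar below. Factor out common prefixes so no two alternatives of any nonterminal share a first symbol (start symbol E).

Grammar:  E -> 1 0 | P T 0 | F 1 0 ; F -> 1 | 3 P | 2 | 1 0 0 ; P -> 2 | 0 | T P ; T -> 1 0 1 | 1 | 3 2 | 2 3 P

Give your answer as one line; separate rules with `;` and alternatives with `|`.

F has alternatives sharing prefix '1': factor to F → 1 F' with F' → ε | 0 0.
T has alternatives sharing prefix '1': factor to T → 1 T' with T' → 0 1 | ε.

E -> 1 0 | P T 0 | F 1 0; F -> 3 P | 2 | 1 F'; P -> 2 | 0 | T P; T -> 3 2 | 2 3 P | 1 T'; F' -> ε | 0 0; T' -> 0 1 | ε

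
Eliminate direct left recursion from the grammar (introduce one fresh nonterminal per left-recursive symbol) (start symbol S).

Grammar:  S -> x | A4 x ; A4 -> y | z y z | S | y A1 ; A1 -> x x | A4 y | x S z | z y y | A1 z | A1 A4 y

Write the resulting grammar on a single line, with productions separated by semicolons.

A1 is directly left-recursive.
For A1: α = {z, A4 y}, β = {x x, A4 y, x S z, z y y}. Rewrite as A1 → β A1' and A1' → α A1' | ε.

S -> x | A4 x; A4 -> y | z y z | S | y A1; A1 -> x x A1' | A4 y A1' | x S z A1' | z y y A1'; A1' -> z A1' | A4 y A1' | ε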